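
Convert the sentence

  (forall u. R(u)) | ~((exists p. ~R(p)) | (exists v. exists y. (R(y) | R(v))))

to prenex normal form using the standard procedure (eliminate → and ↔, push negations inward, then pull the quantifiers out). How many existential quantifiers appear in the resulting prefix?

0

Move each ¬ inward, flipping quantifiers it crosses:
  (forall u. R(u)) | (forall p. R(p)) & (forall v. forall y. (~R(y) & ~R(v)))
All bound variables are already distinct, so no renaming is needed.
Finally move all quantifiers to the prefix:
  forall u. forall p. forall v. forall y. (R(u) | R(p) & ~R(y) & ~R(v))
The prefix is forall u forall p forall v forall y: 4 universal, 0 existential.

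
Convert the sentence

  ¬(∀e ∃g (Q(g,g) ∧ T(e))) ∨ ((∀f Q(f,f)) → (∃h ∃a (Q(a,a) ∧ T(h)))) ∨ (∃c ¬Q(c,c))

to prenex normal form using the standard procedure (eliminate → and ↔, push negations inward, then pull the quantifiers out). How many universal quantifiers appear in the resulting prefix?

Rewrite implications/biconditionals: A → B as ¬A ∨ B.
  ¬(∀e ∃g (Q(g,g) ∧ T(e))) ∨ ¬(∀f Q(f,f)) ∨ (∃h ∃a (Q(a,a) ∧ T(h))) ∨ (∃c ¬Q(c,c))
Move each ¬ inward, flipping quantifiers it crosses:
  (∃e ∀g (¬Q(g,g) ∨ ¬T(e))) ∨ (∃f ¬Q(f,f)) ∨ (∃h ∃a (Q(a,a) ∧ T(h))) ∨ (∃c ¬Q(c,c))
All bound variables are already distinct, so no renaming is needed.
Extract every quantifier outward, since the variables are now distinct and don't occur free across branches:
  ∃e ∀g ∃f ∃h ∃a ∃c (¬Q(g,g) ∨ ¬T(e) ∨ ¬Q(f,f) ∨ Q(a,a) ∧ T(h) ∨ ¬Q(c,c))
The prefix is ∃e ∀g ∃f ∃h ∃a ∃c: 1 universal, 5 existential.

1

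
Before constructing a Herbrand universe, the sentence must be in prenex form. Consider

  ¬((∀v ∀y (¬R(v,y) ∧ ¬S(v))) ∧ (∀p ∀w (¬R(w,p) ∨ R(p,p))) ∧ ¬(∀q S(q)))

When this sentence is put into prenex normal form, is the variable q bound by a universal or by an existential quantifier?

Drive negations inward (¬∀x A ≡ ∃x ¬A, ¬∃x A ≡ ∀x ¬A, De Morgan for ∧/∨):
  (∃v ∃y (R(v,y) ∨ S(v))) ∨ (∃p ∃w (R(w,p) ∧ ¬R(p,p))) ∨ (∀q S(q))
All bound variables are already distinct, so no renaming is needed.
Extract every quantifier outward, since the variables are now distinct and don't occur free across branches:
  ∃v ∃y ∃p ∃w ∀q (R(v,y) ∨ S(v) ∨ R(w,p) ∧ ¬R(p,p) ∨ S(q))
The quantifier ∀q sits under an even number of negations, so it remains universal.

universal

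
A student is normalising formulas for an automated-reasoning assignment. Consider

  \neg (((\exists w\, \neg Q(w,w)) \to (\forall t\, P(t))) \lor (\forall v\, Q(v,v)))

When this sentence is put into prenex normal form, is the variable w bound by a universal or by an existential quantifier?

existential

First replace A → B with ¬A ∨ B.
  \neg (\neg (\exists w\, \neg Q(w,w)) \lor (\forall t\, P(t)) \lor (\forall v\, Q(v,v)))
Move each ¬ inward, flipping quantifiers it crosses:
  (\exists w\, \neg Q(w,w)) \land (\exists t\, \neg P(t)) \land (\exists v\, \neg Q(v,v))
All bound variables are already distinct, so no renaming is needed.
Extract every quantifier outward, since the variables are now distinct and don't occur free across branches:
  \exists w\, \exists t\, \exists v\, (\neg Q(w,w) \land \neg P(t) \land \neg Q(v,v))
The quantifier \exists w sits under an even number of negations (counting the antecedent side of each →), so it remains existential.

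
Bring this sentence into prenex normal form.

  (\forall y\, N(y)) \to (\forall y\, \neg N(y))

\exists y\, \forall r\, (\neg N(y) \lor \neg N(r))

First replace A → B with ¬A ∨ B.
  \neg (\forall y\, N(y)) \lor (\forall y\, \neg N(y))
Push ¬ through the quantifiers and connectives to reach negation normal form:
  (\exists y\, \neg N(y)) \lor (\forall y\, \neg N(y))
Give each quantifier a distinct variable: y↦r.
  (\exists y\, \neg N(y)) \lor (\forall r\, \neg N(r))
Finally move all quantifiers to the prefix:
  \exists y\, \forall r\, (\neg N(y) \lor \neg N(r))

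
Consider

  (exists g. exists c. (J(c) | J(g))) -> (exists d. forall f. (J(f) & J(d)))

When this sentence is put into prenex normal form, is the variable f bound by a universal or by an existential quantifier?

universal

Rewrite implications/biconditionals: A → B as ¬A ∨ B.
  ~(exists g. exists c. (J(c) | J(g))) | (exists d. forall f. (J(f) & J(d)))
Move each ¬ inward, flipping quantifiers it crosses:
  (forall g. forall c. (~J(c) & ~J(g))) | (exists d. forall f. (J(f) & J(d)))
All bound variables are already distinct, so no renaming is needed.
Finally move all quantifiers to the prefix:
  forall g. forall c. exists d. forall f. (~J(c) & ~J(g) | J(f) & J(d))
The quantifier forall f sits under an even number of negations (counting the antecedent side of each →), so it remains universal.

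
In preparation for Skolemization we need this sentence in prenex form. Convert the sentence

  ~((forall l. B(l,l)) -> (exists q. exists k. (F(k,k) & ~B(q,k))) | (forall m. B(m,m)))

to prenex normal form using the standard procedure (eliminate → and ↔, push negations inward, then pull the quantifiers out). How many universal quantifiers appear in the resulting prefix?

Rewrite implications/biconditionals: A → B as ¬A ∨ B.
  ~(~(forall l. B(l,l)) | (exists q. exists k. (F(k,k) & ~B(q,k))) | (forall m. B(m,m)))
Drive negations inward (¬∀x A ≡ ∃x ¬A, ¬∃x A ≡ ∀x ¬A, De Morgan for ∧/∨):
  (forall l. B(l,l)) & (forall q. forall k. (~F(k,k) | B(q,k))) & (exists m. ~B(m,m))
Pull the quantifiers to the front (each side's bound variable is not free in the other side):
  forall l. forall q. forall k. exists m. (B(l,l) & (~F(k,k) | B(q,k)) & ~B(m,m))
The prefix is forall l forall q forall k exists m: 3 universal, 1 existential.

3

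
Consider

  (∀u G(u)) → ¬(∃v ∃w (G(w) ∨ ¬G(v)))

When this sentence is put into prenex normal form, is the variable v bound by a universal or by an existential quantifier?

universal

First replace A → B with ¬A ∨ B.
  ¬(∀u G(u)) ∨ ¬(∃v ∃w (G(w) ∨ ¬G(v)))
Move each ¬ inward, flipping quantifiers it crosses:
  (∃u ¬G(u)) ∨ (∀v ∀w (¬G(w) ∧ G(v)))
Finally move all quantifiers to the prefix:
  ∃u ∀v ∀w (¬G(u) ∨ ¬G(w) ∧ G(v))
The quantifier ∃v sits under an odd number of negations (counting the antecedent side of each →), so it flips to ∀v.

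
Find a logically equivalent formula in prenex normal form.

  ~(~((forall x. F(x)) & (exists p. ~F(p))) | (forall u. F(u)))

Move each ¬ inward, flipping quantifiers it crosses:
  (forall x. F(x)) & (exists p. ~F(p)) & (exists u. ~F(u))
All bound variables are already distinct, so no renaming is needed.
Extract every quantifier outward, since the variables are now distinct and don't occur free across branches:
  forall x. exists p. exists u. (F(x) & ~F(p) & ~F(u))

forall x. exists p. exists u. (F(x) & ~F(p) & ~F(u))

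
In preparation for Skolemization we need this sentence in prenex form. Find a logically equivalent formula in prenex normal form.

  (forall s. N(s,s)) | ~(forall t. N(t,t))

forall s. exists t. (N(s,s) | ~N(t,t))

Drive negations inward (¬∀x A ≡ ∃x ¬A, ¬∃x A ≡ ∀x ¬A, De Morgan for ∧/∨):
  (forall s. N(s,s)) | (exists t. ~N(t,t))
All bound variables are already distinct, so no renaming is needed.
Pull the quantifiers to the front (each side's bound variable is not free in the other side):
  forall s. exists t. (N(s,s) | ~N(t,t))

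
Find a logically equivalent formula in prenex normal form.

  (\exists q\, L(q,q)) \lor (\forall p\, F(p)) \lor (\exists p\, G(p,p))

Rename bound variables to avoid capture: p↦z1.
  (\exists q\, L(q,q)) \lor (\forall p\, F(p)) \lor (\exists z1\, G(z1,z1))
Extract every quantifier outward, since the variables are now distinct and don't occur free across branches:
  \exists q\, \forall p\, \exists z1\, (L(q,q) \lor F(p) \lor G(z1,z1))

\exists q\, \forall p\, \exists z1\, (L(q,q) \lor F(p) \lor G(z1,z1))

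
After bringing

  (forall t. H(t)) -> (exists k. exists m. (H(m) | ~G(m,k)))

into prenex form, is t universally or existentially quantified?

existential

First replace A → B with ¬A ∨ B.
  ~(forall t. H(t)) | (exists k. exists m. (H(m) | ~G(m,k)))
Drive negations inward (¬∀x A ≡ ∃x ¬A, ¬∃x A ≡ ∀x ¬A, De Morgan for ∧/∨):
  (exists t. ~H(t)) | (exists k. exists m. (H(m) | ~G(m,k)))
All bound variables are already distinct, so no renaming is needed.
Pull the quantifiers to the front (each side's bound variable is not free in the other side):
  exists t. exists k. exists m. (~H(t) | H(m) | ~G(m,k))
The quantifier forall t sits under an odd number of negations (counting the antecedent side of each →), so it flips to exists t.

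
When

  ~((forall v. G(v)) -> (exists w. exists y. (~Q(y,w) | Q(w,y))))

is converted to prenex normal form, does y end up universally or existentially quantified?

universal

Eliminate → and ↔ using ¬ and ∨.
  ~(~(forall v. G(v)) | (exists w. exists y. (~Q(y,w) | Q(w,y))))
Move each ¬ inward, flipping quantifiers it crosses:
  (forall v. G(v)) & (forall w. forall y. (Q(y,w) & ~Q(w,y)))
All bound variables are already distinct, so no renaming is needed.
Pull the quantifiers to the front (each side's bound variable is not free in the other side):
  forall v. forall w. forall y. (G(v) & Q(y,w) & ~Q(w,y))
The quantifier exists y sits under an odd number of negations (counting the antecedent side of each →), so it flips to forall y.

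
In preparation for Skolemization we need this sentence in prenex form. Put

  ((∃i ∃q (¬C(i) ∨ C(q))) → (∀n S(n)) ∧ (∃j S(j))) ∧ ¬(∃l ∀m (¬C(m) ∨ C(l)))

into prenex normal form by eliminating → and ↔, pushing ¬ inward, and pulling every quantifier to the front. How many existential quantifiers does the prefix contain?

Eliminate → and ↔ using ¬ and ∨.
  (¬(∃i ∃q (¬C(i) ∨ C(q))) ∨ (∀n S(n)) ∧ (∃j S(j))) ∧ ¬(∃l ∀m (¬C(m) ∨ C(l)))
Move each ¬ inward, flipping quantifiers it crosses:
  ((∀i ∀q (C(i) ∧ ¬C(q))) ∨ (∀n S(n)) ∧ (∃j S(j))) ∧ (∀l ∃m (C(m) ∧ ¬C(l)))
All bound variables are already distinct, so no renaming is needed.
Extract every quantifier outward, since the variables are now distinct and don't occur free across branches:
  ∀i ∀q ∀n ∃j ∀l ∃m ((C(i) ∧ ¬C(q) ∨ S(n) ∧ S(j)) ∧ C(m) ∧ ¬C(l))
The prefix is ∀i ∀q ∀n ∃j ∀l ∃m: 4 universal, 2 existential.

2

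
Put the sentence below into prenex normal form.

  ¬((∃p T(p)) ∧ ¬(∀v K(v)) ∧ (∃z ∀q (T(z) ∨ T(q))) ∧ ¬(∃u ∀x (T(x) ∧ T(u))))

∀p ∀v ∀z ∃q ∃u ∀x (¬T(p) ∨ K(v) ∨ ¬T(z) ∧ ¬T(q) ∨ T(x) ∧ T(u))

Drive negations inward (¬∀x A ≡ ∃x ¬A, ¬∃x A ≡ ∀x ¬A, De Morgan for ∧/∨):
  (∀p ¬T(p)) ∨ (∀v K(v)) ∨ (∀z ∃q (¬T(z) ∧ ¬T(q))) ∨ (∃u ∀x (T(x) ∧ T(u)))
All bound variables are already distinct, so no renaming is needed.
Extract every quantifier outward, since the variables are now distinct and don't occur free across branches:
  ∀p ∀v ∀z ∃q ∃u ∀x (¬T(p) ∨ K(v) ∨ ¬T(z) ∧ ¬T(q) ∨ T(x) ∧ T(u))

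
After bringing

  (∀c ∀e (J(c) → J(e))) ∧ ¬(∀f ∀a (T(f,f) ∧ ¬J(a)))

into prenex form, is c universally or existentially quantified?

Rewrite implications/biconditionals: A → B as ¬A ∨ B.
  (∀c ∀e (¬J(c) ∨ J(e))) ∧ ¬(∀f ∀a (T(f,f) ∧ ¬J(a)))
Move each ¬ inward, flipping quantifiers it crosses:
  (∀c ∀e (¬J(c) ∨ J(e))) ∧ (∃f ∃a (¬T(f,f) ∨ J(a)))
All bound variables are already distinct, so no renaming is needed.
Extract every quantifier outward, since the variables are now distinct and don't occur free across branches:
  ∀c ∀e ∃f ∃a ((¬J(c) ∨ J(e)) ∧ (¬T(f,f) ∨ J(a)))
The quantifier ∀c sits under an even number of negations (counting the antecedent side of each →), so it remains universal.

universal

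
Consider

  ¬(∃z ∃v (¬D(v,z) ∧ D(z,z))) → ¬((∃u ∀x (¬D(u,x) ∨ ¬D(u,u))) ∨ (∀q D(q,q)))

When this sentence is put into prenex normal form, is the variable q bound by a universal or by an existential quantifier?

existential

Rewrite implications/biconditionals: A → B as ¬A ∨ B.
  ¬¬(∃z ∃v (¬D(v,z) ∧ D(z,z))) ∨ ¬((∃u ∀x (¬D(u,x) ∨ ¬D(u,u))) ∨ (∀q D(q,q)))
Move each ¬ inward, flipping quantifiers it crosses:
  (∃z ∃v (¬D(v,z) ∧ D(z,z))) ∨ (∀u ∃x (D(u,x) ∧ D(u,u))) ∧ (∃q ¬D(q,q))
Pull the quantifiers to the front (each side's bound variable is not free in the other side):
  ∃z ∃v ∀u ∃x ∃q (¬D(v,z) ∧ D(z,z) ∨ D(u,x) ∧ D(u,u) ∧ ¬D(q,q))
The quantifier ∀q sits under an odd number of negations (counting the antecedent side of each →), so it flips to ∃q.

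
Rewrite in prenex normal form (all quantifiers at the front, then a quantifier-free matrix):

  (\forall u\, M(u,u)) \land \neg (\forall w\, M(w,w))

\forall u\, \exists w\, (M(u,u) \land \neg M(w,w))

Drive negations inward (¬∀x A ≡ ∃x ¬A, ¬∃x A ≡ ∀x ¬A, De Morgan for ∧/∨):
  (\forall u\, M(u,u)) \land (\exists w\, \neg M(w,w))
Finally move all quantifiers to the prefix:
  \forall u\, \exists w\, (M(u,u) \land \neg M(w,w))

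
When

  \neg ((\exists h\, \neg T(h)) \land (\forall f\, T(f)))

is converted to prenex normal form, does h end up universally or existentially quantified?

universal

Push ¬ through the quantifiers and connectives to reach negation normal form:
  (\forall h\, T(h)) \lor (\exists f\, \neg T(f))
All bound variables are already distinct, so no renaming is needed.
Extract every quantifier outward, since the variables are now distinct and don't occur free across branches:
  \forall h\, \exists f\, (T(h) \lor \neg T(f))
The quantifier \exists h sits under an odd number of negations, so it flips to \forall h.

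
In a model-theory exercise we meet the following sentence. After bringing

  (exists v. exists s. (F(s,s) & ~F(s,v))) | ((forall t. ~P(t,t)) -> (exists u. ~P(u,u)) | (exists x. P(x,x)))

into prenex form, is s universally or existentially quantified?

existential

Rewrite implications/biconditionals: A → B as ¬A ∨ B.
  (exists v. exists s. (F(s,s) & ~F(s,v))) | ~(forall t. ~P(t,t)) | (exists u. ~P(u,u)) | (exists x. P(x,x))
Move each ¬ inward, flipping quantifiers it crosses:
  (exists v. exists s. (F(s,s) & ~F(s,v))) | (exists t. P(t,t)) | (exists u. ~P(u,u)) | (exists x. P(x,x))
Pull the quantifiers to the front (each side's bound variable is not free in the other side):
  exists v. exists s. exists t. exists u. exists x. (F(s,s) & ~F(s,v) | P(t,t) | ~P(u,u) | P(x,x))
The quantifier exists s sits under an even number of negations (counting the antecedent side of each →), so it remains existential.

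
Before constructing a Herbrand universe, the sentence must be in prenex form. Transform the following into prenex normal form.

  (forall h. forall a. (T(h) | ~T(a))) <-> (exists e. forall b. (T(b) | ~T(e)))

exists h. exists a. exists e. forall b. forall v. exists z1. forall x. forall z. ((~T(h) & T(a) | T(b) | ~T(e)) & (~T(z1) & T(v) | T(x) | ~T(z)))

Eliminate → and ↔ using ¬ and ∨; A ↔ B as (¬A ∨ B) ∧ (¬B ∨ A).
  (~(forall h. forall a. (T(h) | ~T(a))) | (exists e. forall b. (T(b) | ~T(e)))) & (~(exists e. forall b. (T(b) | ~T(e))) | (forall h. forall a. (T(h) | ~T(a))))
Drive negations inward (¬∀x A ≡ ∃x ¬A, ¬∃x A ≡ ∀x ¬A, De Morgan for ∧/∨):
  ((exists h. exists a. (~T(h) & T(a))) | (exists e. forall b. (T(b) | ~T(e)))) & ((forall e. exists b. (~T(b) & T(e))) | (forall h. forall a. (T(h) | ~T(a))))
Give each quantifier a distinct variable: e↦v, b↦z1, h↦x, a↦z.
  ((exists h. exists a. (~T(h) & T(a))) | (exists e. forall b. (T(b) | ~T(e)))) & ((forall v. exists z1. (~T(z1) & T(v))) | (forall x. forall z. (T(x) | ~T(z))))
Extract every quantifier outward, since the variables are now distinct and don't occur free across branches:
  exists h. exists a. exists e. forall b. forall v. exists z1. forall x. forall z. ((~T(h) & T(a) | T(b) | ~T(e)) & (~T(z1) & T(v) | T(x) | ~T(z)))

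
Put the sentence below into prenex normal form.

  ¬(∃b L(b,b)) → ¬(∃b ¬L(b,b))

∃b ∀u1 (L(b,b) ∨ L(u1,u1))

Rewrite implications/biconditionals: A → B as ¬A ∨ B.
  ¬¬(∃b L(b,b)) ∨ ¬(∃b ¬L(b,b))
Push ¬ through the quantifiers and connectives to reach negation normal form:
  (∃b L(b,b)) ∨ (∀b L(b,b))
Rename bound variables to avoid capture: b↦u1.
  (∃b L(b,b)) ∨ (∀u1 L(u1,u1))
Extract every quantifier outward, since the variables are now distinct and don't occur free across branches:
  ∃b ∀u1 (L(b,b) ∨ L(u1,u1))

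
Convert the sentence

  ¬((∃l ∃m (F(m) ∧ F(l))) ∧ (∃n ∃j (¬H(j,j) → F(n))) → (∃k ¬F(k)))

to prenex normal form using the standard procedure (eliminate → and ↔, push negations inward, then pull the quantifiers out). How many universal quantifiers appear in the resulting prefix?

Rewrite implications/biconditionals: A → B as ¬A ∨ B.
  ¬(¬((∃l ∃m (F(m) ∧ F(l))) ∧ (∃n ∃j (¬¬H(j,j) ∨ F(n)))) ∨ (∃k ¬F(k)))
Drive negations inward (¬∀x A ≡ ∃x ¬A, ¬∃x A ≡ ∀x ¬A, De Morgan for ∧/∨):
  (∃l ∃m (F(m) ∧ F(l))) ∧ (∃n ∃j (H(j,j) ∨ F(n))) ∧ (∀k F(k))
All bound variables are already distinct, so no renaming is needed.
Extract every quantifier outward, since the variables are now distinct and don't occur free across branches:
  ∃l ∃m ∃n ∃j ∀k (F(m) ∧ F(l) ∧ (H(j,j) ∨ F(n)) ∧ F(k))
The prefix is ∃l ∃m ∃n ∃j ∀k: 1 universal, 4 existential.

1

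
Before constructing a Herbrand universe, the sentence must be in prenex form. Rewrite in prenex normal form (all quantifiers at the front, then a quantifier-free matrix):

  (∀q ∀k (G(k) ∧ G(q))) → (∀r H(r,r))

Eliminate → and ↔ using ¬ and ∨.
  ¬(∀q ∀k (G(k) ∧ G(q))) ∨ (∀r H(r,r))
Push ¬ through the quantifiers and connectives to reach negation normal form:
  (∃q ∃k (¬G(k) ∨ ¬G(q))) ∨ (∀r H(r,r))
All bound variables are already distinct, so no renaming is needed.
Finally move all quantifiers to the prefix:
  ∃q ∃k ∀r (¬G(k) ∨ ¬G(q) ∨ H(r,r))

∃q ∃k ∀r (¬G(k) ∨ ¬G(q) ∨ H(r,r))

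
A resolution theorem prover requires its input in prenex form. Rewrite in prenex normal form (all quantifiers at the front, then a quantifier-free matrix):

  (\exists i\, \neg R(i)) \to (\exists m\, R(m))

First replace A → B with ¬A ∨ B.
  \neg (\exists i\, \neg R(i)) \lor (\exists m\, R(m))
Push ¬ through the quantifiers and connectives to reach negation normal form:
  (\forall i\, R(i)) \lor (\exists m\, R(m))
All bound variables are already distinct, so no renaming is needed.
Finally move all quantifiers to the prefix:
  \forall i\, \exists m\, (R(i) \lor R(m))

\forall i\, \exists m\, (R(i) \lor R(m))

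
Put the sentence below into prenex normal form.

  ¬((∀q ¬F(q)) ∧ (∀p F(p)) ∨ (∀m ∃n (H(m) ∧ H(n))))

∃q ∃p ∃m ∀n ((F(q) ∨ ¬F(p)) ∧ (¬H(m) ∨ ¬H(n)))

Push ¬ through the quantifiers and connectives to reach negation normal form:
  ((∃q F(q)) ∨ (∃p ¬F(p))) ∧ (∃m ∀n (¬H(m) ∨ ¬H(n)))
Extract every quantifier outward, since the variables are now distinct and don't occur free across branches:
  ∃q ∃p ∃m ∀n ((F(q) ∨ ¬F(p)) ∧ (¬H(m) ∨ ¬H(n)))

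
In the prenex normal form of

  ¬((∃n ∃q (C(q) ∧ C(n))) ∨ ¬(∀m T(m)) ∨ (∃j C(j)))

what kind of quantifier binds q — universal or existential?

Drive negations inward (¬∀x A ≡ ∃x ¬A, ¬∃x A ≡ ∀x ¬A, De Morgan for ∧/∨):
  (∀n ∀q (¬C(q) ∨ ¬C(n))) ∧ (∀m T(m)) ∧ (∀j ¬C(j))
Finally move all quantifiers to the prefix:
  ∀n ∀q ∀m ∀j ((¬C(q) ∨ ¬C(n)) ∧ T(m) ∧ ¬C(j))
The quantifier ∃q sits under an odd number of negations, so it flips to ∀q.

universal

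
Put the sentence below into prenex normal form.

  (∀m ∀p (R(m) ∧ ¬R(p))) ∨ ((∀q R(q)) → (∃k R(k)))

∀m ∀p ∃q ∃k (R(m) ∧ ¬R(p) ∨ ¬R(q) ∨ R(k))

Eliminate → and ↔ using ¬ and ∨.
  (∀m ∀p (R(m) ∧ ¬R(p))) ∨ ¬(∀q R(q)) ∨ (∃k R(k))
Push ¬ through the quantifiers and connectives to reach negation normal form:
  (∀m ∀p (R(m) ∧ ¬R(p))) ∨ (∃q ¬R(q)) ∨ (∃k R(k))
All bound variables are already distinct, so no renaming is needed.
Finally move all quantifiers to the prefix:
  ∀m ∀p ∃q ∃k (R(m) ∧ ¬R(p) ∨ ¬R(q) ∨ R(k))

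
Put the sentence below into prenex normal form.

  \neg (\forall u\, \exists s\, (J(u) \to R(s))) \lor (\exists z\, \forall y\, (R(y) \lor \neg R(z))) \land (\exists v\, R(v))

\exists u\, \forall s\, \exists z\, \forall y\, \exists v\, (J(u) \land \neg R(s) \lor (R(y) \lor \neg R(z)) \land R(v))

First replace A → B with ¬A ∨ B.
  \neg (\forall u\, \exists s\, (\neg J(u) \lor R(s))) \lor (\exists z\, \forall y\, (R(y) \lor \neg R(z))) \land (\exists v\, R(v))
Drive negations inward (¬∀x A ≡ ∃x ¬A, ¬∃x A ≡ ∀x ¬A, De Morgan for ∧/∨):
  (\exists u\, \forall s\, (J(u) \land \neg R(s))) \lor (\exists z\, \forall y\, (R(y) \lor \neg R(z))) \land (\exists v\, R(v))
All bound variables are already distinct, so no renaming is needed.
Pull the quantifiers to the front (each side's bound variable is not free in the other side):
  \exists u\, \forall s\, \exists z\, \forall y\, \exists v\, (J(u) \land \neg R(s) \lor (R(y) \lor \neg R(z)) \land R(v))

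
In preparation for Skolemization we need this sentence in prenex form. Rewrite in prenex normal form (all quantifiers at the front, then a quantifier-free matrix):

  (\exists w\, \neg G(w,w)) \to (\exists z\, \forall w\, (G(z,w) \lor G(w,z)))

\forall w\, \exists z\, \forall r\, (G(w,w) \lor G(z,r) \lor G(r,z))

First replace A → B with ¬A ∨ B.
  \neg (\exists w\, \neg G(w,w)) \lor (\exists z\, \forall w\, (G(z,w) \lor G(w,z)))
Drive negations inward (¬∀x A ≡ ∃x ¬A, ¬∃x A ≡ ∀x ¬A, De Morgan for ∧/∨):
  (\forall w\, G(w,w)) \lor (\exists z\, \forall w\, (G(z,w) \lor G(w,z)))
Give each quantifier a distinct variable: w↦r.
  (\forall w\, G(w,w)) \lor (\exists z\, \forall r\, (G(z,r) \lor G(r,z)))
Finally move all quantifiers to the prefix:
  \forall w\, \exists z\, \forall r\, (G(w,w) \lor G(z,r) \lor G(r,z))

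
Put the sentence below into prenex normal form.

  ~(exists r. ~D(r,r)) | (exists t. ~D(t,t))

Move each ¬ inward, flipping quantifiers it crosses:
  (forall r. D(r,r)) | (exists t. ~D(t,t))
All bound variables are already distinct, so no renaming is needed.
Finally move all quantifiers to the prefix:
  forall r. exists t. (D(r,r) | ~D(t,t))

forall r. exists t. (D(r,r) | ~D(t,t))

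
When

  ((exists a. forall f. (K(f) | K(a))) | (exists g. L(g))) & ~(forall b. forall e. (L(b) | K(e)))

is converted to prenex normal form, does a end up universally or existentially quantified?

existential

Push ¬ through the quantifiers and connectives to reach negation normal form:
  ((exists a. forall f. (K(f) | K(a))) | (exists g. L(g))) & (exists b. exists e. (~L(b) & ~K(e)))
Pull the quantifiers to the front (each side's bound variable is not free in the other side):
  exists a. forall f. exists g. exists b. exists e. ((K(f) | K(a) | L(g)) & ~L(b) & ~K(e))
The quantifier exists a sits under an even number of negations, so it remains existential.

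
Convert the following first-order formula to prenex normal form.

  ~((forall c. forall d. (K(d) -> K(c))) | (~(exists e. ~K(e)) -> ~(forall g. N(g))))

exists c. exists d. forall e. forall g. (K(d) & ~K(c) & K(e) & N(g))

Rewrite implications/biconditionals: A → B as ¬A ∨ B.
  ~((forall c. forall d. (~K(d) | K(c))) | ~~(exists e. ~K(e)) | ~(forall g. N(g)))
Push ¬ through the quantifiers and connectives to reach negation normal form:
  (exists c. exists d. (K(d) & ~K(c))) & (forall e. K(e)) & (forall g. N(g))
All bound variables are already distinct, so no renaming is needed.
Pull the quantifiers to the front (each side's bound variable is not free in the other side):
  exists c. exists d. forall e. forall g. (K(d) & ~K(c) & K(e) & N(g))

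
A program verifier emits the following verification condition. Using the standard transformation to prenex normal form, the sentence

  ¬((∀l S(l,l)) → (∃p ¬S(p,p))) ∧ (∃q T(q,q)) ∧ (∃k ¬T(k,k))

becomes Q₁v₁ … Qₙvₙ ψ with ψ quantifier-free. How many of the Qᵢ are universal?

First replace A → B with ¬A ∨ B.
  ¬(¬(∀l S(l,l)) ∨ (∃p ¬S(p,p))) ∧ (∃q T(q,q)) ∧ (∃k ¬T(k,k))
Drive negations inward (¬∀x A ≡ ∃x ¬A, ¬∃x A ≡ ∀x ¬A, De Morgan for ∧/∨):
  (∀l S(l,l)) ∧ (∀p S(p,p)) ∧ (∃q T(q,q)) ∧ (∃k ¬T(k,k))
All bound variables are already distinct, so no renaming is needed.
Finally move all quantifiers to the prefix:
  ∀l ∀p ∃q ∃k (S(l,l) ∧ S(p,p) ∧ T(q,q) ∧ ¬T(k,k))
The prefix is ∀l ∀p ∃q ∃k: 2 universal, 2 existential.

2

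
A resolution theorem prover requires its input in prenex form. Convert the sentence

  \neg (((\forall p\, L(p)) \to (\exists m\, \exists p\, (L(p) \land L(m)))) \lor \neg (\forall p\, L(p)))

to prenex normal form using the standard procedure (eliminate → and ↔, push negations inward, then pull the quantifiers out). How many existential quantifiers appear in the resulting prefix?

First replace A → B with ¬A ∨ B.
  \neg (\neg (\forall p\, L(p)) \lor (\exists m\, \exists p\, (L(p) \land L(m))) \lor \neg (\forall p\, L(p)))
Move each ¬ inward, flipping quantifiers it crosses:
  (\forall p\, L(p)) \land (\forall m\, \forall p\, (\neg L(p) \lor \neg L(m))) \land (\forall p\, L(p))
Give each quantifier a distinct variable: p↦u, p↦a.
  (\forall p\, L(p)) \land (\forall m\, \forall u\, (\neg L(u) \lor \neg L(m))) \land (\forall a\, L(a))
Pull the quantifiers to the front (each side's bound variable is not free in the other side):
  \forall p\, \forall m\, \forall u\, \forall a\, (L(p) \land (\neg L(u) \lor \neg L(m)) \land L(a))
The prefix is \forall p \forall m \forall u \forall a: 4 universal, 0 existential.

0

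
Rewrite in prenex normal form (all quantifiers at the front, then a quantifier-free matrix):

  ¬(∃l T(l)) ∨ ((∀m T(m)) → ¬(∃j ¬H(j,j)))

∀l ∃m ∀j (¬T(l) ∨ ¬T(m) ∨ H(j,j))

Eliminate → and ↔ using ¬ and ∨.
  ¬(∃l T(l)) ∨ ¬(∀m T(m)) ∨ ¬(∃j ¬H(j,j))
Push ¬ through the quantifiers and connectives to reach negation normal form:
  (∀l ¬T(l)) ∨ (∃m ¬T(m)) ∨ (∀j H(j,j))
Pull the quantifiers to the front (each side's bound variable is not free in the other side):
  ∀l ∃m ∀j (¬T(l) ∨ ¬T(m) ∨ H(j,j))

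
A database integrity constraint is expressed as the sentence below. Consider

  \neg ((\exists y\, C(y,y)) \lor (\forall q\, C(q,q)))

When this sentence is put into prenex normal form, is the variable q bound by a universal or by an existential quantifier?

Push ¬ through the quantifiers and connectives to reach negation normal form:
  (\forall y\, \neg C(y,y)) \land (\exists q\, \neg C(q,q))
Extract every quantifier outward, since the variables are now distinct and don't occur free across branches:
  \forall y\, \exists q\, (\neg C(y,y) \land \neg C(q,q))
The quantifier \forall q sits under an odd number of negations, so it flips to \exists q.

existential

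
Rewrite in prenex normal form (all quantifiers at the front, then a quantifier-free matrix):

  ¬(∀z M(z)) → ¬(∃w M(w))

∀z ∀w (M(z) ∨ ¬M(w))

Rewrite implications/biconditionals: A → B as ¬A ∨ B.
  ¬¬(∀z M(z)) ∨ ¬(∃w M(w))
Move each ¬ inward, flipping quantifiers it crosses:
  (∀z M(z)) ∨ (∀w ¬M(w))
All bound variables are already distinct, so no renaming is needed.
Pull the quantifiers to the front (each side's bound variable is not free in the other side):
  ∀z ∀w (M(z) ∨ ¬M(w))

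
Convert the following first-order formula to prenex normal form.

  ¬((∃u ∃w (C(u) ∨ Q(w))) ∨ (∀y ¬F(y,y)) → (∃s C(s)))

∃u ∃w ∀y ∀s ((C(u) ∨ Q(w) ∨ ¬F(y,y)) ∧ ¬C(s))

First replace A → B with ¬A ∨ B.
  ¬(¬((∃u ∃w (C(u) ∨ Q(w))) ∨ (∀y ¬F(y,y))) ∨ (∃s C(s)))
Push ¬ through the quantifiers and connectives to reach negation normal form:
  ((∃u ∃w (C(u) ∨ Q(w))) ∨ (∀y ¬F(y,y))) ∧ (∀s ¬C(s))
All bound variables are already distinct, so no renaming is needed.
Pull the quantifiers to the front (each side's bound variable is not free in the other side):
  ∃u ∃w ∀y ∀s ((C(u) ∨ Q(w) ∨ ¬F(y,y)) ∧ ¬C(s))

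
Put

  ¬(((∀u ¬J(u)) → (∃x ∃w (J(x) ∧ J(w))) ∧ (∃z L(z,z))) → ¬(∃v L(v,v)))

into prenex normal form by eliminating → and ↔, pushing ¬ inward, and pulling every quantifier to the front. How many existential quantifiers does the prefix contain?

5

Rewrite implications/biconditionals: A → B as ¬A ∨ B.
  ¬(¬(¬(∀u ¬J(u)) ∨ (∃x ∃w (J(x) ∧ J(w))) ∧ (∃z L(z,z))) ∨ ¬(∃v L(v,v)))
Drive negations inward (¬∀x A ≡ ∃x ¬A, ¬∃x A ≡ ∀x ¬A, De Morgan for ∧/∨):
  ((∃u J(u)) ∨ (∃x ∃w (J(x) ∧ J(w))) ∧ (∃z L(z,z))) ∧ (∃v L(v,v))
All bound variables are already distinct, so no renaming is needed.
Extract every quantifier outward, since the variables are now distinct and don't occur free across branches:
  ∃u ∃x ∃w ∃z ∃v ((J(u) ∨ J(x) ∧ J(w) ∧ L(z,z)) ∧ L(v,v))
The prefix is ∃u ∃x ∃w ∃z ∃v: 0 universal, 5 existential.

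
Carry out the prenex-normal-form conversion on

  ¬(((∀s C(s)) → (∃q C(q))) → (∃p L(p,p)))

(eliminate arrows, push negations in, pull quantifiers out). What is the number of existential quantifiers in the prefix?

2

Eliminate → and ↔ using ¬ and ∨.
  ¬(¬(¬(∀s C(s)) ∨ (∃q C(q))) ∨ (∃p L(p,p)))
Drive negations inward (¬∀x A ≡ ∃x ¬A, ¬∃x A ≡ ∀x ¬A, De Morgan for ∧/∨):
  ((∃s ¬C(s)) ∨ (∃q C(q))) ∧ (∀p ¬L(p,p))
All bound variables are already distinct, so no renaming is needed.
Finally move all quantifiers to the prefix:
  ∃s ∃q ∀p ((¬C(s) ∨ C(q)) ∧ ¬L(p,p))
The prefix is ∃s ∃q ∀p: 1 universal, 2 existential.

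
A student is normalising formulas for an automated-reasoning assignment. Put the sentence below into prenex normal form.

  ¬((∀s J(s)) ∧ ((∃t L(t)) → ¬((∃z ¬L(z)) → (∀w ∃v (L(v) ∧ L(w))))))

∃s ∃t ∀z ∀w ∃v (¬J(s) ∨ L(t) ∧ (L(z) ∨ L(v) ∧ L(w)))

First replace A → B with ¬A ∨ B.
  ¬((∀s J(s)) ∧ (¬(∃t L(t)) ∨ ¬(¬(∃z ¬L(z)) ∨ (∀w ∃v (L(v) ∧ L(w))))))
Move each ¬ inward, flipping quantifiers it crosses:
  (∃s ¬J(s)) ∨ (∃t L(t)) ∧ ((∀z L(z)) ∨ (∀w ∃v (L(v) ∧ L(w))))
All bound variables are already distinct, so no renaming is needed.
Pull the quantifiers to the front (each side's bound variable is not free in the other side):
  ∃s ∃t ∀z ∀w ∃v (¬J(s) ∨ L(t) ∧ (L(z) ∨ L(v) ∧ L(w)))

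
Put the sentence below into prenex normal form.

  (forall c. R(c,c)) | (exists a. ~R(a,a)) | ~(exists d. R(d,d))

forall c. exists a. forall d. (R(c,c) | ~R(a,a) | ~R(d,d))

Push ¬ through the quantifiers and connectives to reach negation normal form:
  (forall c. R(c,c)) | (exists a. ~R(a,a)) | (forall d. ~R(d,d))
Pull the quantifiers to the front (each side's bound variable is not free in the other side):
  forall c. exists a. forall d. (R(c,c) | ~R(a,a) | ~R(d,d))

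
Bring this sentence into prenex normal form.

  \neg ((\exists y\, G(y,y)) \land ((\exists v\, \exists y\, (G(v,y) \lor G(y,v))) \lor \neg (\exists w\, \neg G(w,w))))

Push ¬ through the quantifiers and connectives to reach negation normal form:
  (\forall y\, \neg G(y,y)) \lor (\forall v\, \forall y\, (\neg G(v,y) \land \neg G(y,v))) \land (\exists w\, \neg G(w,w))
Standardize variables apart so no two quantifiers bind the same name: y↦q.
  (\forall y\, \neg G(y,y)) \lor (\forall v\, \forall q\, (\neg G(v,q) \land \neg G(q,v))) \land (\exists w\, \neg G(w,w))
Extract every quantifier outward, since the variables are now distinct and don't occur free across branches:
  \forall y\, \forall v\, \forall q\, \exists w\, (\neg G(y,y) \lor \neg G(v,q) \land \neg G(q,v) \land \neg G(w,w))

\forall y\, \forall v\, \forall q\, \exists w\, (\neg G(y,y) \lor \neg G(v,q) \land \neg G(q,v) \land \neg G(w,w))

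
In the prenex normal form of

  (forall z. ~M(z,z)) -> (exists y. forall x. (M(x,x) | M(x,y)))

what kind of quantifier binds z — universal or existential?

First replace A → B with ¬A ∨ B.
  ~(forall z. ~M(z,z)) | (exists y. forall x. (M(x,x) | M(x,y)))
Drive negations inward (¬∀x A ≡ ∃x ¬A, ¬∃x A ≡ ∀x ¬A, De Morgan for ∧/∨):
  (exists z. M(z,z)) | (exists y. forall x. (M(x,x) | M(x,y)))
All bound variables are already distinct, so no renaming is needed.
Finally move all quantifiers to the prefix:
  exists z. exists y. forall x. (M(z,z) | M(x,x) | M(x,y))
The quantifier forall z sits under an odd number of negations (counting the antecedent side of each →), so it flips to exists z.

existential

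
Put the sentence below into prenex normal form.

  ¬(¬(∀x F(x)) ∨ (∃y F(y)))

∀x ∀y (F(x) ∧ ¬F(y))

Push ¬ through the quantifiers and connectives to reach negation normal form:
  (∀x F(x)) ∧ (∀y ¬F(y))
All bound variables are already distinct, so no renaming is needed.
Finally move all quantifiers to the prefix:
  ∀x ∀y (F(x) ∧ ¬F(y))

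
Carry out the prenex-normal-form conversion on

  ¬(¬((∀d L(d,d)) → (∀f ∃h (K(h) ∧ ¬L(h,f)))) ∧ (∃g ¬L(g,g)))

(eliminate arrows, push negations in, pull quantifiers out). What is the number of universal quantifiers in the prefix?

2

First replace A → B with ¬A ∨ B.
  ¬(¬(¬(∀d L(d,d)) ∨ (∀f ∃h (K(h) ∧ ¬L(h,f)))) ∧ (∃g ¬L(g,g)))
Drive negations inward (¬∀x A ≡ ∃x ¬A, ¬∃x A ≡ ∀x ¬A, De Morgan for ∧/∨):
  (∃d ¬L(d,d)) ∨ (∀f ∃h (K(h) ∧ ¬L(h,f))) ∨ (∀g L(g,g))
All bound variables are already distinct, so no renaming is needed.
Pull the quantifiers to the front (each side's bound variable is not free in the other side):
  ∃d ∀f ∃h ∀g (¬L(d,d) ∨ K(h) ∧ ¬L(h,f) ∨ L(g,g))
The prefix is ∃d ∀f ∃h ∀g: 2 universal, 2 existential.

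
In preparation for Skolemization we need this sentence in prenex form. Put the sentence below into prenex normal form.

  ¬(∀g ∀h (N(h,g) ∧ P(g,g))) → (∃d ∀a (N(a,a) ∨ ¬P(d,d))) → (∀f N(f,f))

First replace A → B with ¬A ∨ B.
  ¬¬(∀g ∀h (N(h,g) ∧ P(g,g))) ∨ ¬(∃d ∀a (N(a,a) ∨ ¬P(d,d))) ∨ (∀f N(f,f))
Move each ¬ inward, flipping quantifiers it crosses:
  (∀g ∀h (N(h,g) ∧ P(g,g))) ∨ (∀d ∃a (¬N(a,a) ∧ P(d,d))) ∨ (∀f N(f,f))
All bound variables are already distinct, so no renaming is needed.
Extract every quantifier outward, since the variables are now distinct and don't occur free across branches:
  ∀g ∀h ∀d ∃a ∀f (N(h,g) ∧ P(g,g) ∨ ¬N(a,a) ∧ P(d,d) ∨ N(f,f))

∀g ∀h ∀d ∃a ∀f (N(h,g) ∧ P(g,g) ∨ ¬N(a,a) ∧ P(d,d) ∨ N(f,f))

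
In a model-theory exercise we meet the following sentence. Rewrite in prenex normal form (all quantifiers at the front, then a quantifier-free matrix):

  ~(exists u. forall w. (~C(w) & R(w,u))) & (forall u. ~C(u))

Push ¬ through the quantifiers and connectives to reach negation normal form:
  (forall u. exists w. (C(w) | ~R(w,u))) & (forall u. ~C(u))
Standardize variables apart so no two quantifiers bind the same name: u↦y.
  (forall u. exists w. (C(w) | ~R(w,u))) & (forall y. ~C(y))
Finally move all quantifiers to the prefix:
  forall u. exists w. forall y. ((C(w) | ~R(w,u)) & ~C(y))

forall u. exists w. forall y. ((C(w) | ~R(w,u)) & ~C(y))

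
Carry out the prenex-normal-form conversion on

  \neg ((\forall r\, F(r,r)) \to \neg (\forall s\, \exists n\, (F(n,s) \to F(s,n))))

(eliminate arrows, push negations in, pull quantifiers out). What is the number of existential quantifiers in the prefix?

Rewrite implications/biconditionals: A → B as ¬A ∨ B.
  \neg (\neg (\forall r\, F(r,r)) \lor \neg (\forall s\, \exists n\, (\neg F(n,s) \lor F(s,n))))
Push ¬ through the quantifiers and connectives to reach negation normal form:
  (\forall r\, F(r,r)) \land (\forall s\, \exists n\, (\neg F(n,s) \lor F(s,n)))
Pull the quantifiers to the front (each side's bound variable is not free in the other side):
  \forall r\, \forall s\, \exists n\, (F(r,r) \land (\neg F(n,s) \lor F(s,n)))
The prefix is \forall r \forall s \exists n: 2 universal, 1 existential.

1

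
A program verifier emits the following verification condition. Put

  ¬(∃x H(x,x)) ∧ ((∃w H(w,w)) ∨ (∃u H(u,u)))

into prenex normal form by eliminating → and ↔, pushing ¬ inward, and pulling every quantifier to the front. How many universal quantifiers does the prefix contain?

1

Drive negations inward (¬∀x A ≡ ∃x ¬A, ¬∃x A ≡ ∀x ¬A, De Morgan for ∧/∨):
  (∀x ¬H(x,x)) ∧ ((∃w H(w,w)) ∨ (∃u H(u,u)))
All bound variables are already distinct, so no renaming is needed.
Extract every quantifier outward, since the variables are now distinct and don't occur free across branches:
  ∀x ∃w ∃u (¬H(x,x) ∧ (H(w,w) ∨ H(u,u)))
The prefix is ∀x ∃w ∃u: 1 universal, 2 existential.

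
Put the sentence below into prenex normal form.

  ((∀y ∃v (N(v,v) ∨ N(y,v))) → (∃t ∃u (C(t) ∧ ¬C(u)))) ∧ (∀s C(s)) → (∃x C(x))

∀y ∃v ∀t ∀u ∃s ∃x ((N(v,v) ∨ N(y,v)) ∧ (¬C(t) ∨ C(u)) ∨ ¬C(s) ∨ C(x))

Eliminate → and ↔ using ¬ and ∨.
  ¬((¬(∀y ∃v (N(v,v) ∨ N(y,v))) ∨ (∃t ∃u (C(t) ∧ ¬C(u)))) ∧ (∀s C(s))) ∨ (∃x C(x))
Push ¬ through the quantifiers and connectives to reach negation normal form:
  (∀y ∃v (N(v,v) ∨ N(y,v))) ∧ (∀t ∀u (¬C(t) ∨ C(u))) ∨ (∃s ¬C(s)) ∨ (∃x C(x))
All bound variables are already distinct, so no renaming is needed.
Pull the quantifiers to the front (each side's bound variable is not free in the other side):
  ∀y ∃v ∀t ∀u ∃s ∃x ((N(v,v) ∨ N(y,v)) ∧ (¬C(t) ∨ C(u)) ∨ ¬C(s) ∨ C(x))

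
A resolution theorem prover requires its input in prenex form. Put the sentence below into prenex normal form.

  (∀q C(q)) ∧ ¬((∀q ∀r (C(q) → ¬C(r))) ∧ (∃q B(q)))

Eliminate → and ↔ using ¬ and ∨.
  (∀q C(q)) ∧ ¬((∀q ∀r (¬C(q) ∨ ¬C(r))) ∧ (∃q B(q)))
Drive negations inward (¬∀x A ≡ ∃x ¬A, ¬∃x A ≡ ∀x ¬A, De Morgan for ∧/∨):
  (∀q C(q)) ∧ ((∃q ∃r (C(q) ∧ C(r))) ∨ (∀q ¬B(q)))
Rename bound variables to avoid capture: q↦b, q↦w1.
  (∀q C(q)) ∧ ((∃b ∃r (C(b) ∧ C(r))) ∨ (∀w1 ¬B(w1)))
Finally move all quantifiers to the prefix:
  ∀q ∃b ∃r ∀w1 (C(q) ∧ (C(b) ∧ C(r) ∨ ¬B(w1)))

∀q ∃b ∃r ∀w1 (C(q) ∧ (C(b) ∧ C(r) ∨ ¬B(w1)))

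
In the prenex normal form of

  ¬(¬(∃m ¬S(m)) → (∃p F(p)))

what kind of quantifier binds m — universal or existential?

Rewrite implications/biconditionals: A → B as ¬A ∨ B.
  ¬(¬¬(∃m ¬S(m)) ∨ (∃p F(p)))
Push ¬ through the quantifiers and connectives to reach negation normal form:
  (∀m S(m)) ∧ (∀p ¬F(p))
Pull the quantifiers to the front (each side's bound variable is not free in the other side):
  ∀m ∀p (S(m) ∧ ¬F(p))
The quantifier ∃m sits under an odd number of negations (counting the antecedent side of each →), so it flips to ∀m.

universal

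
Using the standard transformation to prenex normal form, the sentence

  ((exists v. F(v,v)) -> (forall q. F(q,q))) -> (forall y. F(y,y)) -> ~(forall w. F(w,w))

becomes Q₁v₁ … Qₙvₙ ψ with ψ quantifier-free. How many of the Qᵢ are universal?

0

Eliminate → and ↔ using ¬ and ∨.
  ~(~(exists v. F(v,v)) | (forall q. F(q,q))) | ~(forall y. F(y,y)) | ~(forall w. F(w,w))
Push ¬ through the quantifiers and connectives to reach negation normal form:
  (exists v. F(v,v)) & (exists q. ~F(q,q)) | (exists y. ~F(y,y)) | (exists w. ~F(w,w))
Pull the quantifiers to the front (each side's bound variable is not free in the other side):
  exists v. exists q. exists y. exists w. (F(v,v) & ~F(q,q) | ~F(y,y) | ~F(w,w))
The prefix is exists v exists q exists y exists w: 0 universal, 4 existential.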